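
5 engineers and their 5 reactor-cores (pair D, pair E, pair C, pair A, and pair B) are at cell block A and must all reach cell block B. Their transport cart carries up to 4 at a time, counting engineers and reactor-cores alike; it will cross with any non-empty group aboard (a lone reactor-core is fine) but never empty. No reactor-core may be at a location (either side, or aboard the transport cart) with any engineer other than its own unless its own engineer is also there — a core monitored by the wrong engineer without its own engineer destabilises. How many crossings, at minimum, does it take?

7

Counting alone: each trip to cell block B takes at most 4 across and each return brings at least 1 back, so after t trips out (and t−1 returns) at most 4t − (t−1) of the 10 are across; that first reaches 10 at t = 3, so at least 5 crossings are needed.
The safety rule pushes this higher. Following every safe sequence of crossings, the most of the 10 that can be at cell block B as the transport cart arrives there on crossing 5 is 9 — never all 10.
So no plan with fewer than 7 crossings exists, and this one achieves 7:
1. engineer D and reactor-core D cross → cell block B.
2. engineer D crosses ← cell block A.
3. reactor-core A, reactor-core B, reactor-core C, and reactor-core E cross → cell block B.
4. reactor-core D crosses ← cell block A.
5. engineer A, engineer B, engineer C, and engineer E cross → cell block B.
6. engineer E and reactor-core E cross ← cell block A.
7. engineer D, engineer E, reactor-core D, and reactor-core E cross → cell block B.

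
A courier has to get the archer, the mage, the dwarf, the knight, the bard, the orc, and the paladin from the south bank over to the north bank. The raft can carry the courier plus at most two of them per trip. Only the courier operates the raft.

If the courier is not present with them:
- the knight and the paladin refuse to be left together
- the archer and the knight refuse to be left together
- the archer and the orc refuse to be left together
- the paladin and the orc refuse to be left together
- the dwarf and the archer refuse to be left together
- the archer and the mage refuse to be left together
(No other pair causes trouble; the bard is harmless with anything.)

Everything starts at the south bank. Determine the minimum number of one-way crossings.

Counting alone: the courier can take at most 2 across per trip to the north bank, so moving all 7 needs at least 4 loaded trips out, with a return between consecutive ones — at least 7 crossings.
The safety rule pushes this higher. Following every safe sequence of crossings, the most of the 7 that can be at the north bank as the raft arrives there on crossing 7 is 6 — never all 7.
So no plan with fewer than 9 crossings exists, and this one achieves 9:
1. Courier goes to the north bank with the archer and the paladin.  [the south bank: the bard, the dwarf, the knight, the mage, the orc | the north bank: the archer, the paladin]
2. Courier goes back to the south bank alone.  [the south bank: the bard, the dwarf, the knight, the mage, the orc | the north bank: the archer, the paladin]
3. Courier goes to the north bank with the bard.  [the south bank: the dwarf, the knight, the mage, the orc | the north bank: the archer, the bard, the paladin]
4. Courier goes back to the south bank alone.  [the south bank: the dwarf, the knight, the mage, the orc | the north bank: the archer, the bard, the paladin]
5. Courier goes to the north bank with the dwarf and the mage.  [the south bank: the knight, the orc | the north bank: the archer, the bard, the dwarf, the mage, the paladin]
6. Courier goes back to the south bank with the archer.  [the south bank: the archer, the knight, the orc | the north bank: the bard, the dwarf, the mage, the paladin]
7. Courier goes to the north bank with the knight and the orc.  [the south bank: the archer | the north bank: the bard, the dwarf, the knight, the mage, the orc, the paladin]
8. Courier goes back to the south bank with the paladin.  [the south bank: the archer, the paladin | the north bank: the bard, the dwarf, the knight, the mage, the orc]
9. Courier goes to the north bank with the archer and the paladin.  [the south bank: — | the north bank: the archer, the bard, the dwarf, the knight, the mage, the orc, the paladin]

9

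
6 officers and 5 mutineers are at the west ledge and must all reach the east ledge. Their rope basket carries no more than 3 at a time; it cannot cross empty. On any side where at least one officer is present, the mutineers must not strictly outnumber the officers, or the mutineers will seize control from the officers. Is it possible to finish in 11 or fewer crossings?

Yes

Yes — this plan uses 9 crossings (≤ 11):
1. 3 mutineers → the east ledge.  (the west ledge: 6O 2M; the east ledge: 0O 3M)
2. 1 mutineer ← the west ledge.  (the west ledge: 6O 3M; the east ledge: 0O 2M)
3. 3 officers → the east ledge.  (the west ledge: 3O 3M; the east ledge: 3O 2M)
4. 1 officer ← the west ledge.  (the west ledge: 4O 3M; the east ledge: 2O 2M)
5. 2 officers and 1 mutineer → the east ledge.  (the west ledge: 2O 2M; the east ledge: 4O 3M)
6. 1 officer ← the west ledge.  (the west ledge: 3O 2M; the east ledge: 3O 3M)
7. 2 officers and 1 mutineer → the east ledge.  (the west ledge: 1O 1M; the east ledge: 5O 4M)
8. 1 officer ← the west ledge.  (the west ledge: 2O 1M; the east ledge: 4O 4M)
9. 2 officers and 1 mutineer → the east ledge.  (the west ledge: 0O 0M; the east ledge: 6O 5M)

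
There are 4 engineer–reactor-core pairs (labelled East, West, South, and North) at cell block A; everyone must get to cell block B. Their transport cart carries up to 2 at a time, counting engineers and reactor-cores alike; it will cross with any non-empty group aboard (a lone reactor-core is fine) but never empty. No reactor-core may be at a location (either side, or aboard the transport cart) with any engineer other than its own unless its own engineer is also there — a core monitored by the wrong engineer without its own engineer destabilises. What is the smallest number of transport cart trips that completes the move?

impossible

Following every safe sequence of crossings from the start, the most of the 8 that can be at cell block B as the transport cart arrives there on crossings 1, 3, 5 is 2, 3, 4 respectively; the best ever achieved is 4 of 8.
From crossing 7 on, no configuration arises that was not already reachable earlier: only 44 distinct safe configurations (who is on which side, and where the transport cart is) can ever be reached, none of them has everyone across, and every continuation just revisits them. So no valid plan exists.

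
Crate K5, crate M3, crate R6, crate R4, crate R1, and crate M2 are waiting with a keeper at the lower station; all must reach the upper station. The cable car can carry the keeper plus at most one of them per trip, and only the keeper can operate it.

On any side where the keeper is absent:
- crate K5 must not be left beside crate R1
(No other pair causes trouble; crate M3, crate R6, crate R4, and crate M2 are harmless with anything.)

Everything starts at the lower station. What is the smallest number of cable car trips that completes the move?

Counting alone: the keeper can take at most 1 across per trip to the upper station, so moving all 6 needs at least 6 loaded trips out, with a return between consecutive ones — at least 11 crossings.
The plan below uses exactly 11 crossings, so it is optimal:
1. Keeper goes to the upper station with crate K5.  [the lower station: crate M2, crate M3, crate R1, crate R4, crate R6 | the upper station: crate K5]
2. Keeper goes back to the lower station alone.  [the lower station: crate M2, crate M3, crate R1, crate R4, crate R6 | the upper station: crate K5]
3. Keeper goes to the upper station with crate M3.  [the lower station: crate M2, crate R1, crate R4, crate R6 | the upper station: crate K5, crate M3]
4. Keeper goes back to the lower station alone.  [the lower station: crate M2, crate R1, crate R4, crate R6 | the upper station: crate K5, crate M3]
5. Keeper goes to the upper station with crate R6.  [the lower station: crate M2, crate R1, crate R4 | the upper station: crate K5, crate M3, crate R6]
6. Keeper goes back to the lower station alone.  [the lower station: crate M2, crate R1, crate R4 | the upper station: crate K5, crate M3, crate R6]
7. Keeper goes to the upper station with crate R4.  [the lower station: crate M2, crate R1 | the upper station: crate K5, crate M3, crate R4, crate R6]
8. Keeper goes back to the lower station alone.  [the lower station: crate M2, crate R1 | the upper station: crate K5, crate M3, crate R4, crate R6]
9. Keeper goes to the upper station with crate M2.  [the lower station: crate R1 | the upper station: crate K5, crate M2, crate M3, crate R4, crate R6]
10. Keeper goes back to the lower station alone.  [the lower station: crate R1 | the upper station: crate K5, crate M2, crate M3, crate R4, crate R6]
11. Keeper goes to the upper station with crate R1.  [the lower station: — | the upper station: crate K5, crate M2, crate M3, crate R1, crate R4, crate R6]

11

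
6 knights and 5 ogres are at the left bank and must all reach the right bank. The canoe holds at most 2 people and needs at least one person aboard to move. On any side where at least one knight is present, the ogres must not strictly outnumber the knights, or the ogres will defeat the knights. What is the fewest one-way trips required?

Counting alone: each trip to the right bank takes at most 2 across and each return brings at least 1 back, so after t trips out (and t−1 returns) at most 2t − (t−1) of the 11 are across; that first reaches 11 at t = 10, so at least 19 crossings are needed.
The plan below uses exactly 19 crossings, so it is optimal:
1. 2 ogres → the right bank.  (the left bank: 6K 3O; the right bank: 0K 2O)
2. 1 ogre ← the left bank.  (the left bank: 6K 4O; the right bank: 0K 1O)
3. 2 ogres → the right bank.  (the left bank: 6K 2O; the right bank: 0K 3O)
4. 1 ogre ← the left bank.  (the left bank: 6K 3O; the right bank: 0K 2O)
5. 2 knights → the right bank.  (the left bank: 4K 3O; the right bank: 2K 2O)
6. 1 ogre ← the left bank.  (the left bank: 4K 4O; the right bank: 2K 1O)
7. 1 knight and 1 ogre → the right bank.  (the left bank: 3K 3O; the right bank: 3K 2O)
8. 1 knight ← the left bank.  (the left bank: 4K 3O; the right bank: 2K 2O)
9. 1 knight and 1 ogre → the right bank.  (the left bank: 3K 2O; the right bank: 3K 3O)
10. 1 ogre ← the left bank.  (the left bank: 3K 3O; the right bank: 3K 2O)
11. 1 knight and 1 ogre → the right bank.  (the left bank: 2K 2O; the right bank: 4K 3O)
12. 1 knight ← the left bank.  (the left bank: 3K 2O; the right bank: 3K 3O)
13. 1 knight and 1 ogre → the right bank.  (the left bank: 2K 1O; the right bank: 4K 4O)
14. 1 ogre ← the left bank.  (the left bank: 2K 2O; the right bank: 4K 3O)
15. 1 knight and 1 ogre → the right bank.  (the left bank: 1K 1O; the right bank: 5K 4O)
16. 1 knight ← the left bank.  (the left bank: 2K 1O; the right bank: 4K 4O)
17. 1 knight and 1 ogre → the right bank.  (the left bank: 1K 0O; the right bank: 5K 5O)
18. 1 ogre ← the left bank.  (the left bank: 1K 1O; the right bank: 5K 4O)
19. 1 knight and 1 ogre → the right bank.  (the left bank: 0K 0O; the right bank: 6K 5O)

19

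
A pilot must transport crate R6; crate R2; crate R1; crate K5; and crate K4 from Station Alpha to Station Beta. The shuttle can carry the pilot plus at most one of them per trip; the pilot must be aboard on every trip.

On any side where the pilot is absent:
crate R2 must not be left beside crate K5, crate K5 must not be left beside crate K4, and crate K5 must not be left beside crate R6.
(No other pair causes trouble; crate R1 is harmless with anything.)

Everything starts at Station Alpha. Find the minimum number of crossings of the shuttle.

Following every safe sequence of crossings from the start, the most of the 5 that can be at Station Beta as the shuttle arrives there on crossings 1, 3, 5 is 1, 2, 3 respectively; the best ever achieved is 3 of 5.
From crossing 7 on, no configuration arises that was not already reachable earlier: only 18 distinct safe configurations (who is on which side, and where the shuttle is) can ever be reached, none of them has everyone across, and every continuation just revisits them. So no valid plan exists.

impossible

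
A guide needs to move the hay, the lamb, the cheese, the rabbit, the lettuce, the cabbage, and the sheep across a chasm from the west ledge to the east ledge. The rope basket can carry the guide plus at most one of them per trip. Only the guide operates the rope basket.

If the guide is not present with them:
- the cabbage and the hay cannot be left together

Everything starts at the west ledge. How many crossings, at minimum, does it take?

13

Counting alone: the guide can take at most 1 across per trip to the east ledge, so moving all 7 needs at least 7 loaded trips out, with a return between consecutive ones — at least 13 crossings.
The plan below uses exactly 13 crossings, so it is optimal:
1. Guide goes to the east ledge with the hay.  [the west ledge: the cabbage, the cheese, the lamb, the lettuce, the rabbit, the sheep | the east ledge: the hay]
2. Guide goes back to the west ledge alone.  [the west ledge: the cabbage, the cheese, the lamb, the lettuce, the rabbit, the sheep | the east ledge: the hay]
3. Guide goes to the east ledge with the lamb.  [the west ledge: the cabbage, the cheese, the lettuce, the rabbit, the sheep | the east ledge: the hay, the lamb]
4. Guide goes back to the west ledge alone.  [the west ledge: the cabbage, the cheese, the lettuce, the rabbit, the sheep | the east ledge: the hay, the lamb]
5. Guide goes to the east ledge with the cheese.  [the west ledge: the cabbage, the lettuce, the rabbit, the sheep | the east ledge: the cheese, the hay, the lamb]
6. Guide goes back to the west ledge alone.  [the west ledge: the cabbage, the lettuce, the rabbit, the sheep | the east ledge: the cheese, the hay, the lamb]
7. Guide goes to the east ledge with the rabbit.  [the west ledge: the cabbage, the lettuce, the sheep | the east ledge: the cheese, the hay, the lamb, the rabbit]
8. Guide goes back to the west ledge alone.  [the west ledge: the cabbage, the lettuce, the sheep | the east ledge: the cheese, the hay, the lamb, the rabbit]
9. Guide goes to the east ledge with the lettuce.  [the west ledge: the cabbage, the sheep | the east ledge: the cheese, the hay, the lamb, the lettuce, the rabbit]
10. Guide goes back to the west ledge alone.  [the west ledge: the cabbage, the sheep | the east ledge: the cheese, the hay, the lamb, the lettuce, the rabbit]
11. Guide goes to the east ledge with the sheep.  [the west ledge: the cabbage | the east ledge: the cheese, the hay, the lamb, the lettuce, the rabbit, the sheep]
12. Guide goes back to the west ledge alone.  [the west ledge: the cabbage | the east ledge: the cheese, the hay, the lamb, the lettuce, the rabbit, the sheep]
13. Guide goes to the east ledge with the cabbage.  [the west ledge: — | the east ledge: the cabbage, the cheese, the hay, the lamb, the lettuce, the rabbit, the sheep]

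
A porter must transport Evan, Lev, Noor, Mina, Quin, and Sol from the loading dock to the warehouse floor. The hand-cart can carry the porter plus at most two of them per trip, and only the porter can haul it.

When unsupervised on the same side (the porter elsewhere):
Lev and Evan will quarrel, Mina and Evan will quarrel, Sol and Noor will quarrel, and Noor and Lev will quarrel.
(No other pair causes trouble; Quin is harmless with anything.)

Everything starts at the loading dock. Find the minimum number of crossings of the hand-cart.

Counting alone: the porter can take at most 2 across per trip to the warehouse floor, so moving all 6 needs at least 3 loaded trips out, with a return between consecutive ones — at least 5 crossings.
The safety rule pushes this higher. Following every safe sequence of crossings, the most of the 6 that can be at the warehouse floor as the hand-cart arrives there on crossing 5 is 5 — never all 6.
So no plan with fewer than 7 crossings exists, and this one achieves 7:
1. Porter goes to the warehouse floor with Evan and Noor.  [the loading dock: Lev, Mina, Quin, Sol | the warehouse floor: Evan, Noor]
2. Porter goes back to the loading dock alone.  [the loading dock: Lev, Mina, Quin, Sol | the warehouse floor: Evan, Noor]
3. Porter goes to the warehouse floor with Lev and Mina.  [the loading dock: Quin, Sol | the warehouse floor: Evan, Lev, Mina, Noor]
4. Porter goes back to the loading dock with Evan and Noor.  [the loading dock: Evan, Noor, Quin, Sol | the warehouse floor: Lev, Mina]
5. Porter goes to the warehouse floor with Quin and Sol.  [the loading dock: Evan, Noor | the warehouse floor: Lev, Mina, Quin, Sol]
6. Porter goes back to the loading dock alone.  [the loading dock: Evan, Noor | the warehouse floor: Lev, Mina, Quin, Sol]
7. Porter goes to the warehouse floor with Evan and Noor.  [the loading dock: — | the warehouse floor: Evan, Lev, Mina, Noor, Quin, Sol]

7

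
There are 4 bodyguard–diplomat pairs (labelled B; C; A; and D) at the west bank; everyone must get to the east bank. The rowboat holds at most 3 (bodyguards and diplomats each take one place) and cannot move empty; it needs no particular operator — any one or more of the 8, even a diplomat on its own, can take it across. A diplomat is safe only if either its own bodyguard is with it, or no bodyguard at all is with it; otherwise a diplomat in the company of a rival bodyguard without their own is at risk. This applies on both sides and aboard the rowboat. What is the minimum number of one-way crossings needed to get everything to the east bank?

9

Counting alone: each trip to the east bank takes at most 3 across and each return brings at least 1 back, so after t trips out (and t−1 returns) at most 3t − (t−1) of the 8 are across; that first reaches 8 at t = 4, so at least 7 crossings are needed.
The safety rule pushes this higher. Following every safe sequence of crossings, the most of the 8 that can be at the east bank as the rowboat arrives there on crossing 7 is 7 — never all 8.
So no plan with fewer than 9 crossings exists, and this one achieves 9:
1. bodyguard B and diplomat B cross → the east bank.
2. bodyguard B crosses ← the west bank.
3. bodyguard B, bodyguard C, and diplomat C cross → the east bank.
4. bodyguard B and diplomat B cross ← the west bank.
5. bodyguard A, bodyguard B, and bodyguard D cross → the east bank.
6. diplomat C crosses ← the west bank.
7. diplomat B and diplomat C cross → the east bank.
8. diplomat B crosses ← the west bank.
9. diplomat A, diplomat B, and diplomat D cross → the east bank.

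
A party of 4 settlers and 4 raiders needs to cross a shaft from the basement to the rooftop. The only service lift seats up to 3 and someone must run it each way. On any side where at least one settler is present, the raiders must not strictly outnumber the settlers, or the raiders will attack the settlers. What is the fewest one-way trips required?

Counting alone: each trip to the rooftop takes at most 3 across and each return brings at least 1 back, so after t trips out (and t−1 returns) at most 3t − (t−1) of the 8 are across; that first reaches 8 at t = 4, so at least 7 crossings are needed.
The safety rule pushes this higher. Following every safe sequence of crossings, the most of the 8 that can be at the rooftop as the service lift arrives there on crossing 7 is 7 — never all 8.
So no plan with fewer than 9 crossings exists, and this one achieves 9:
1. 2 raiders → the rooftop.  (the basement: 4S 2R; the rooftop: 0S 2R)
2. 1 raider ← the basement.  (the basement: 4S 3R; the rooftop: 0S 1R)
3. 3 raiders → the rooftop.  (the basement: 4S 0R; the rooftop: 0S 4R)
4. 1 raider ← the basement.  (the basement: 4S 1R; the rooftop: 0S 3R)
5. 3 settlers → the rooftop.  (the basement: 1S 1R; the rooftop: 3S 3R)
6. 1 settler and 1 raider ← the basement.  (the basement: 2S 2R; the rooftop: 2S 2R)
7. 2 settlers → the rooftop.  (the basement: 0S 2R; the rooftop: 4S 2R)
8. 1 raider ← the basement.  (the basement: 0S 3R; the rooftop: 4S 1R)
9. 3 raiders → the rooftop.  (the basement: 0S 0R; the rooftop: 4S 4R)

9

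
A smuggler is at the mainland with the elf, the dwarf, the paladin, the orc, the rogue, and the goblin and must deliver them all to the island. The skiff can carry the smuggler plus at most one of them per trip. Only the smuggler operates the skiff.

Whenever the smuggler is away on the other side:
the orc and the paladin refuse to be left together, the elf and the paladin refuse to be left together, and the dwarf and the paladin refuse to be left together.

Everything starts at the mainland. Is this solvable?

No

Following every safe sequence of crossings from the start, the most of the 6 that can be at the island as the skiff arrives there on crossings 1, 3, 5, 7 is 1, 2, 3, 4 respectively; the best ever achieved is 4 of 6.
From crossing 9 on, no configuration arises that was not already reachable earlier: only 36 distinct safe configurations (who is on which side, and where the skiff is) can ever be reached, none of them has everyone across, and every continuation just revisits them. So no valid plan exists.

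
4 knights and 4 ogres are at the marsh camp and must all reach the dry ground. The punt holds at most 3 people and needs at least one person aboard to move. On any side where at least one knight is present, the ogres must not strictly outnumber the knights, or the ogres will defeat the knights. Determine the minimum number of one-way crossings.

9

Counting alone: each trip to the dry ground takes at most 3 across and each return brings at least 1 back, so after t trips out (and t−1 returns) at most 3t − (t−1) of the 8 are across; that first reaches 8 at t = 4, so at least 7 crossings are needed.
The safety rule pushes this higher. Following every safe sequence of crossings, the most of the 8 that can be at the dry ground as the punt arrives there on crossing 7 is 7 — never all 8.
So no plan with fewer than 9 crossings exists, and this one achieves 9:
1. 2 ogres → the dry ground.  (the marsh camp: 4K 2O; the dry ground: 0K 2O)
2. 1 ogre ← the marsh camp.  (the marsh camp: 4K 3O; the dry ground: 0K 1O)
3. 3 ogres → the dry ground.  (the marsh camp: 4K 0O; the dry ground: 0K 4O)
4. 1 ogre ← the marsh camp.  (the marsh camp: 4K 1O; the dry ground: 0K 3O)
5. 3 knights → the dry ground.  (the marsh camp: 1K 1O; the dry ground: 3K 3O)
6. 1 knight and 1 ogre ← the marsh camp.  (the marsh camp: 2K 2O; the dry ground: 2K 2O)
7. 2 knights → the dry ground.  (the marsh camp: 0K 2O; the dry ground: 4K 2O)
8. 1 ogre ← the marsh camp.  (the marsh camp: 0K 3O; the dry ground: 4K 1O)
9. 3 ogres → the dry ground.  (the marsh camp: 0K 0O; the dry ground: 4K 4O)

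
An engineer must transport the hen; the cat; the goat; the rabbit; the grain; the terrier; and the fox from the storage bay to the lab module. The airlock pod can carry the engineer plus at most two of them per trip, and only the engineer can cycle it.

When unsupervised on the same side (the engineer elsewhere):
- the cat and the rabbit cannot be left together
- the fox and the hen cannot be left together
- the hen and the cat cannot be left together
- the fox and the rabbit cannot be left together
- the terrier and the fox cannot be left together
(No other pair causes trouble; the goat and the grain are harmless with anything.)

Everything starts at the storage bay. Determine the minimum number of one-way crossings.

9

Counting alone: the engineer can take at most 2 across per trip to the lab module, so moving all 7 needs at least 4 loaded trips out, with a return between consecutive ones — at least 7 crossings.
The safety rule pushes this higher. Following every safe sequence of crossings, the most of the 7 that can be at the lab module as the airlock pod arrives there on crossing 7 is 6 — never all 7.
So no plan with fewer than 9 crossings exists, and this one achieves 9:
1. Engineer goes to the lab module with the cat and the fox.  [the storage bay: the goat, the grain, the hen, the rabbit, the terrier | the lab module: the cat, the fox]
2. Engineer goes back to the storage bay alone.  [the storage bay: the goat, the grain, the hen, the rabbit, the terrier | the lab module: the cat, the fox]
3. Engineer goes to the lab module with the hen.  [the storage bay: the goat, the grain, the rabbit, the terrier | the lab module: the cat, the fox, the hen]
4. Engineer goes back to the storage bay with the cat and the fox.  [the storage bay: the cat, the fox, the goat, the grain, the rabbit, the terrier | the lab module: the hen]
5. Engineer goes to the lab module with the rabbit and the terrier.  [the storage bay: the cat, the fox, the goat, the grain | the lab module: the hen, the rabbit, the terrier]
6. Engineer goes back to the storage bay alone.  [the storage bay: the cat, the fox, the goat, the grain | the lab module: the hen, the rabbit, the terrier]
7. Engineer goes to the lab module with the goat and the grain.  [the storage bay: the cat, the fox | the lab module: the goat, the grain, the hen, the rabbit, the terrier]
8. Engineer goes back to the storage bay alone.  [the storage bay: the cat, the fox | the lab module: the goat, the grain, the hen, the rabbit, the terrier]
9. Engineer goes to the lab module with the cat and the fox.  [the storage bay: — | the lab module: the cat, the fox, the goat, the grain, the hen, the rabbit, the terrier]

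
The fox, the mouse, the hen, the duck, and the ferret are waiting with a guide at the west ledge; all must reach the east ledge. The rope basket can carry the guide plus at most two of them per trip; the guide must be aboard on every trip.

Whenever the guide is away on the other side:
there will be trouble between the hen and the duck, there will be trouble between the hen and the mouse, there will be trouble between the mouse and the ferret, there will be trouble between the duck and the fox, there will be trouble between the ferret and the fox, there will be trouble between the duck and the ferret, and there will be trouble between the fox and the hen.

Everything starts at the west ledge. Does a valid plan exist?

Whatever the first load, the items left behind include a forbidden pair without the guide. No opening move is safe, so no plan exists.

No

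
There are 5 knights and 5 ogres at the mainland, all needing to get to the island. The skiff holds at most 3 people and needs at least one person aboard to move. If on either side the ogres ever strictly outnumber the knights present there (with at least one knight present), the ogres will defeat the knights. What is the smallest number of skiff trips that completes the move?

Counting alone: each trip to the island takes at most 3 across and each return brings at least 1 back, so after t trips out (and t−1 returns) at most 3t − (t−1) of the 10 are across; that first reaches 10 at t = 5, so at least 9 crossings are needed.
The safety rule pushes this higher. Following every safe sequence of crossings, the most of the 10 that can be at the island as the skiff arrives there on crossing 9 is 9 — never all 10.
So no plan with fewer than 11 crossings exists, and this one achieves 11:
1. 2 ogres → the island.  (the mainland: 5K 3O; the island: 0K 2O)
2. 1 ogre ← the mainland.  (the mainland: 5K 4O; the island: 0K 1O)
3. 3 ogres → the island.  (the mainland: 5K 1O; the island: 0K 4O)
4. 1 ogre ← the mainland.  (the mainland: 5K 2O; the island: 0K 3O)
5. 3 knights → the island.  (the mainland: 2K 2O; the island: 3K 3O)
6. 1 knight and 1 ogre ← the mainland.  (the mainland: 3K 3O; the island: 2K 2O)
7. 3 knights → the island.  (the mainland: 0K 3O; the island: 5K 2O)
8. 1 ogre ← the mainland.  (the mainland: 0K 4O; the island: 5K 1O)
9. 2 ogres → the island.  (the mainland: 0K 2O; the island: 5K 3O)
10. 1 ogre ← the mainland.  (the mainland: 0K 3O; the island: 5K 2O)
11. 3 ogres → the island.  (the mainland: 0K 0O; the island: 5K 5O)

11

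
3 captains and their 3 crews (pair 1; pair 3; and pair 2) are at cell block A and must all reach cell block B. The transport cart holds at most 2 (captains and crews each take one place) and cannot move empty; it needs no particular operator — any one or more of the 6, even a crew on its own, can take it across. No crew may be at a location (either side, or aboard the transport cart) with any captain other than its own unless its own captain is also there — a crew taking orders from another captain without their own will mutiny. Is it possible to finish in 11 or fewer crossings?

Yes — this plan uses 11 crossings (≤ 11):
1. captain 1 and crew 1 cross → cell block B.
2. captain 1 crosses ← cell block A.
3. crew 2 and crew 3 cross → cell block B.
4. crew 1 crosses ← cell block A.
5. captain 2 and captain 3 cross → cell block B.
6. captain 3 and crew 3 cross ← cell block A.
7. captain 1 and captain 3 cross → cell block B.
8. crew 2 crosses ← cell block A.
9. crew 1 and crew 3 cross → cell block B.
10. captain 2 crosses ← cell block A.
11. captain 2 and crew 2 cross → cell block B.

Yes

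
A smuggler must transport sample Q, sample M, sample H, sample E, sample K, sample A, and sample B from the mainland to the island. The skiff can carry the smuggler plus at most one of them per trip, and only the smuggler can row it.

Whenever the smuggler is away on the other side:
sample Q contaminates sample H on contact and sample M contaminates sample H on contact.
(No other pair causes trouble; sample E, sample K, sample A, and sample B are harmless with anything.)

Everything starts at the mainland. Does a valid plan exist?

1. Smuggler goes to the island with sample H.
2. Smuggler goes back to the mainland alone.
3. Smuggler goes to the island with sample Q.
4. Smuggler goes back to the mainland with sample H.
5. Smuggler goes to the island with sample M.
6. Smuggler goes back to the mainland alone.
7. Smuggler goes to the island with sample E.
8. Smuggler goes back to the mainland alone.
9. Smuggler goes to the island with sample K.
10. Smuggler goes back to the mainland alone.
11. Smuggler goes to the island with sample A.
12. Smuggler goes back to the mainland alone.
13. Smuggler goes to the island with sample B.
14. Smuggler goes back to the mainland alone.
15. Smuggler goes to the island with sample H.

Yes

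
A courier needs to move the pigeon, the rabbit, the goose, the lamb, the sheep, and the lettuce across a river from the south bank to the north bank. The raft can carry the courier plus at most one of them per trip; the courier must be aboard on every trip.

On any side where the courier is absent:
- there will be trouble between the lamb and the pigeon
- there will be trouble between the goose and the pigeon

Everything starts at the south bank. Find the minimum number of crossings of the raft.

13

Counting alone: the courier can take at most 1 across per trip to the north bank, so moving all 6 needs at least 6 loaded trips out, with a return between consecutive ones — at least 11 crossings.
The safety rule pushes this higher. Following every safe sequence of crossings, the most of the 6 that can be at the north bank as the raft arrives there on crossing 11 is 5 — never all 6.
So no plan with fewer than 13 crossings exists, and this one achieves 13:
1. Courier goes to the north bank with the pigeon.  [the south bank: the goose, the lamb, the lettuce, the rabbit, the sheep | the north bank: the pigeon]
2. Courier goes back to the south bank alone.  [the south bank: the goose, the lamb, the lettuce, the rabbit, the sheep | the north bank: the pigeon]
3. Courier goes to the north bank with the rabbit.  [the south bank: the goose, the lamb, the lettuce, the sheep | the north bank: the pigeon, the rabbit]
4. Courier goes back to the south bank alone.  [the south bank: the goose, the lamb, the lettuce, the sheep | the north bank: the pigeon, the rabbit]
5. Courier goes to the north bank with the goose.  [the south bank: the lamb, the lettuce, the sheep | the north bank: the goose, the pigeon, the rabbit]
6. Courier goes back to the south bank with the pigeon.  [the south bank: the lamb, the lettuce, the pigeon, the sheep | the north bank: the goose, the rabbit]
7. Courier goes to the north bank with the lamb.  [the south bank: the lettuce, the pigeon, the sheep | the north bank: the goose, the lamb, the rabbit]
8. Courier goes back to the south bank alone.  [the south bank: the lettuce, the pigeon, the sheep | the north bank: the goose, the lamb, the rabbit]
9. Courier goes to the north bank with the sheep.  [the south bank: the lettuce, the pigeon | the north bank: the goose, the lamb, the rabbit, the sheep]
10. Courier goes back to the south bank alone.  [the south bank: the lettuce, the pigeon | the north bank: the goose, the lamb, the rabbit, the sheep]
11. Courier goes to the north bank with the lettuce.  [the south bank: the pigeon | the north bank: the goose, the lamb, the lettuce, the rabbit, the sheep]
12. Courier goes back to the south bank alone.  [the south bank: the pigeon | the north bank: the goose, the lamb, the lettuce, the rabbit, the sheep]
13. Courier goes to the north bank with the pigeon.  [the south bank: — | the north bank: the goose, the lamb, the lettuce, the pigeon, the rabbit, the sheep]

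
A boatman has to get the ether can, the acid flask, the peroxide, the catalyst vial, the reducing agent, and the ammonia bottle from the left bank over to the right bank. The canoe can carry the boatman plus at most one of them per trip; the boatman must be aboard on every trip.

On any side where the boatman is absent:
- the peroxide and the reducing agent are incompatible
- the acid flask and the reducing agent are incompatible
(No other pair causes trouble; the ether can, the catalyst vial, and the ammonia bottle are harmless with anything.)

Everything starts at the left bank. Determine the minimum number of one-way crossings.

Counting alone: the boatman can take at most 1 across per trip to the right bank, so moving all 6 needs at least 6 loaded trips out, with a return between consecutive ones — at least 11 crossings.
The safety rule pushes this higher. Following every safe sequence of crossings, the most of the 6 that can be at the right bank as the canoe arrives there on crossing 11 is 5 — never all 6.
So no plan with fewer than 13 crossings exists, and this one achieves 13:
1. Boatman goes to the right bank with the reducing agent.
2. Boatman goes back to the left bank alone.
3. Boatman goes to the right bank with the ether can.
4. Boatman goes back to the left bank alone.
5. Boatman goes to the right bank with the acid flask.
6. Boatman goes back to the left bank with the reducing agent.
7. Boatman goes to the right bank with the peroxide.
8. Boatman goes back to the left bank alone.
9. Boatman goes to the right bank with the catalyst vial.
10. Boatman goes back to the left bank alone.
11. Boatman goes to the right bank with the ammonia bottle.
12. Boatman goes back to the left bank alone.
13. Boatman goes to the right bank with the reducing agent.

13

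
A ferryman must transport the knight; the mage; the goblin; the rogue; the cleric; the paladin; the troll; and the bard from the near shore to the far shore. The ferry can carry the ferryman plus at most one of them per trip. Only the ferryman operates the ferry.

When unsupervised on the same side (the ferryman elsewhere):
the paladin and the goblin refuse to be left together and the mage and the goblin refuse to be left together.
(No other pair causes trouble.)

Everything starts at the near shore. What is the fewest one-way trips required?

17

Counting alone: the ferryman can take at most 1 across per trip to the far shore, so moving all 8 needs at least 8 loaded trips out, with a return between consecutive ones — at least 15 crossings.
The safety rule pushes this higher. Following every safe sequence of crossings, the most of the 8 that can be at the far shore as the ferry arrives there on crossing 15 is 7 — never all 8.
So no plan with fewer than 17 crossings exists, and this one achieves 17:
1. Ferryman goes to the far shore with the goblin.
2. Ferryman goes back to the near shore alone.
3. Ferryman goes to the far shore with the knight.
4. Ferryman goes back to the near shore alone.
5. Ferryman goes to the far shore with the mage.
6. Ferryman goes back to the near shore with the goblin.
7. Ferryman goes to the far shore with the paladin.
8. Ferryman goes back to the near shore alone.
9. Ferryman goes to the far shore with the rogue.
10. Ferryman goes back to the near shore alone.
11. Ferryman goes to the far shore with the cleric.
12. Ferryman goes back to the near shore alone.
13. Ferryman goes to the far shore with the troll.
14. Ferryman goes back to the near shore alone.
15. Ferryman goes to the far shore with the bard.
16. Ferryman goes back to the near shore alone.
17. Ferryman goes to the far shore with the goblin.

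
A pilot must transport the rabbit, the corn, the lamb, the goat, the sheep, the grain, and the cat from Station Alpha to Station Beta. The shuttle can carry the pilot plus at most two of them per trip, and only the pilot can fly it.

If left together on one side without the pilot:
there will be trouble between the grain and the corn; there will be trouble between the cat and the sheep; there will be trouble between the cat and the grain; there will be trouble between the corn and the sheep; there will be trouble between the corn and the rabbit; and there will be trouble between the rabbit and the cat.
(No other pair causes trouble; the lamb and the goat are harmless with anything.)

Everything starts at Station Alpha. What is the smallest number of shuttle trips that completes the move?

Counting alone: the pilot can take at most 2 across per trip to Station Beta, so moving all 7 needs at least 4 loaded trips out, with a return between consecutive ones — at least 7 crossings.
The safety rule pushes this higher. Following every safe sequence of crossings, the most of the 7 that can be at Station Beta as the shuttle arrives there on crossing 7 is 6 — never all 7.
So no plan with fewer than 9 crossings exists, and this one achieves 9:
1. Pilot goes to Station Beta with the cat and the corn.
2. Pilot goes back to Station Alpha alone.
3. Pilot goes to Station Beta with the rabbit.
4. Pilot goes back to Station Alpha with the cat and the corn.
5. Pilot goes to Station Beta with the grain and the sheep.
6. Pilot goes back to Station Alpha alone.
7. Pilot goes to Station Beta with the goat and the lamb.
8. Pilot goes back to Station Alpha alone.
9. Pilot goes to Station Beta with the cat and the corn.

9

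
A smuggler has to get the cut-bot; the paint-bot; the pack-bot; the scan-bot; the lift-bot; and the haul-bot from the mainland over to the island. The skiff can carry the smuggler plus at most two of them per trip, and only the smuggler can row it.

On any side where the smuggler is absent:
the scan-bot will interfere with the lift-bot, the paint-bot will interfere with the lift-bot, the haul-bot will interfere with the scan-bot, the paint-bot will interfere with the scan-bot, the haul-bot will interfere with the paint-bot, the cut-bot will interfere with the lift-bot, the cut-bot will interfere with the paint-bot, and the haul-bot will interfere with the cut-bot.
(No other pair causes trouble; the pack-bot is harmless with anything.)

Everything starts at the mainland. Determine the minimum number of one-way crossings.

impossible

Whatever the first load, the items left behind include a forbidden pair without the smuggler. No opening move is safe, so no plan exists.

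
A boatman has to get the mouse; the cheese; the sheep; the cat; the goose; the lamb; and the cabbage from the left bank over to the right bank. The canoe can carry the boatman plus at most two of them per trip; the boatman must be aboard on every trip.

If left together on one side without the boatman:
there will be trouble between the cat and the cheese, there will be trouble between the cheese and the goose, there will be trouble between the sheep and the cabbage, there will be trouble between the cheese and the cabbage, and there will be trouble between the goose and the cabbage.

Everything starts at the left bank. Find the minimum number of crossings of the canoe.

11

Counting alone: the boatman can take at most 2 across per trip to the right bank, so moving all 7 needs at least 4 loaded trips out, with a return between consecutive ones — at least 7 crossings.
The safety rule pushes this higher. Following every safe sequence of crossings, the most of the 7 that can be at the right bank as the canoe arrives there on crossings 7, 9 is 5, 6 respectively — never all 7.
So no plan with fewer than 11 crossings exists, and this one achieves 11:
1. Boatman goes to the right bank with the cabbage and the cheese.  [the left bank: the cat, the goose, the lamb, the mouse, the sheep | the right bank: the cabbage, the cheese]
2. Boatman goes back to the left bank with the cheese.  [the left bank: the cat, the cheese, the goose, the lamb, the mouse, the sheep | the right bank: the cabbage]
3. Boatman goes to the right bank with the cheese and the mouse.  [the left bank: the cat, the goose, the lamb, the sheep | the right bank: the cabbage, the cheese, the mouse]
4. Boatman goes back to the left bank with the cheese.  [the left bank: the cat, the cheese, the goose, the lamb, the sheep | the right bank: the cabbage, the mouse]
5. Boatman goes to the right bank with the cheese and the sheep.  [the left bank: the cat, the goose, the lamb | the right bank: the cabbage, the cheese, the mouse, the sheep]
6. Boatman goes back to the left bank with the cabbage.  [the left bank: the cabbage, the cat, the goose, the lamb | the right bank: the cheese, the mouse, the sheep]
7. Boatman goes to the right bank with the cat and the goose.  [the left bank: the cabbage, the lamb | the right bank: the cat, the cheese, the goose, the mouse, the sheep]
8. Boatman goes back to the left bank with the cheese.  [the left bank: the cabbage, the cheese, the lamb | the right bank: the cat, the goose, the mouse, the sheep]
9. Boatman goes to the right bank with the cheese and the lamb.  [the left bank: the cabbage | the right bank: the cat, the cheese, the goose, the lamb, the mouse, the sheep]
10. Boatman goes back to the left bank with the cheese.  [the left bank: the cabbage, the cheese | the right bank: the cat, the goose, the lamb, the mouse, the sheep]
11. Boatman goes to the right bank with the cabbage and the cheese.  [the left bank: — | the right bank: the cabbage, the cat, the cheese, the goose, the lamb, the mouse, the sheep]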